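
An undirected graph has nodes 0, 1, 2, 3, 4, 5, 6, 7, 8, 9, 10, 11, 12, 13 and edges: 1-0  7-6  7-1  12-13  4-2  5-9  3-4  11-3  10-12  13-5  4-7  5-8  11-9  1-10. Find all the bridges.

0-1, 2-4, 5-8, 6-7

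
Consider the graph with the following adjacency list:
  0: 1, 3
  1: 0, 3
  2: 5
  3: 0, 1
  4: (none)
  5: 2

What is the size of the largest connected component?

4 is isolated — a component by itself.
Starting from 2 we can reach 2, 5. That is one component of size 2.
Starting from 0 we can reach 0, 1, 3. That is one component of size 3.
The largest has 3 vertices.

3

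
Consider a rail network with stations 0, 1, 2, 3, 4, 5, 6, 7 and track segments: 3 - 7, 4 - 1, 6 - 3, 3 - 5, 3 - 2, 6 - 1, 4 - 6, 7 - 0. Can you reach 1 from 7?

Yes

From 7 we can reach 0, 1, 2, 3, 4, 5, 6, 7, which includes 1.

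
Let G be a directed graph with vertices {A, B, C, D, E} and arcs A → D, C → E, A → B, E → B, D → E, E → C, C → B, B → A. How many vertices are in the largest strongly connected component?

5

{A, B, C, D, E} are all mutually reachable — one SCC of size 5.
The largest has 5 vertices.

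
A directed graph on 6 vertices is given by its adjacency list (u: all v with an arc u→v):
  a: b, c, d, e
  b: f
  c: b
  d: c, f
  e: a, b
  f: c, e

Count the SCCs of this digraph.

1

{a, b, c, d, e, f} are all mutually reachable — one SCC of size 6.
That gives 1 strongly connected component.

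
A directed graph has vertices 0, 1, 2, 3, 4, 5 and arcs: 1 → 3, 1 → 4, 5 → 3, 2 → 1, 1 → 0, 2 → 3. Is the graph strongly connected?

No

There is no directed path from 0 to 4, so the graph is not strongly connected.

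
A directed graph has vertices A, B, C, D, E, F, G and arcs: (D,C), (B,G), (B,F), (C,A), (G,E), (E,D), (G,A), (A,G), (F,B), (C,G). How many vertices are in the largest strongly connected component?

{A, C, D, E, G} are all mutually reachable — one SCC of size 5.
{B, F} are all mutually reachable — one SCC of size 2.
The largest has 5 vertices.

5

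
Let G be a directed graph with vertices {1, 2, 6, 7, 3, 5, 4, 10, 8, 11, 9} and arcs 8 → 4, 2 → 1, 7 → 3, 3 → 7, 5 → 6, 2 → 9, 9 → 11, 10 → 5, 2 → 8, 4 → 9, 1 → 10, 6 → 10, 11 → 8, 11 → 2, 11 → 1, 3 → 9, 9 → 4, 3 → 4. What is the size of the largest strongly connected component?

5

{2, 4, 8, 9, 11} are all mutually reachable — one SCC of size 5.
{5, 6, 10} are all mutually reachable — one SCC of size 3.
{3, 7} are all mutually reachable — one SCC of size 2.
{1} is an SCC by itself.
The largest has 5 vertices.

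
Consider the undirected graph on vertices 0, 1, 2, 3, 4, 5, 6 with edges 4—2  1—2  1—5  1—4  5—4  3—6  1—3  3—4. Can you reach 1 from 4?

Yes

From 4 we can reach 1, 2, 3, 4, 5, 6, which includes 1.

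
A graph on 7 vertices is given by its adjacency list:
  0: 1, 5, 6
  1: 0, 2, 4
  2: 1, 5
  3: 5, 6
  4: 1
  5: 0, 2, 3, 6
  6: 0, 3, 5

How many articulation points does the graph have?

1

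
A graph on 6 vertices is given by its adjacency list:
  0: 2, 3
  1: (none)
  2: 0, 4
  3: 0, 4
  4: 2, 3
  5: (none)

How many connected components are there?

5 is isolated — a component by itself.
1 is isolated — a component by itself.
Starting from 0 we can reach 0, 2, 3, 4. That is one component of size 4.
Total: 3 components.

3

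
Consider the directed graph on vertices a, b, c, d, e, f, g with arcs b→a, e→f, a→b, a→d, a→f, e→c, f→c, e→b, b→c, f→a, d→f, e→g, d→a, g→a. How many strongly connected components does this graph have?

{a, b, d, f} are all mutually reachable — one SCC of size 4.
{e} is an SCC by itself.
{g} is an SCC by itself.
{c} is an SCC by itself.
That gives 4 strongly connected components.

4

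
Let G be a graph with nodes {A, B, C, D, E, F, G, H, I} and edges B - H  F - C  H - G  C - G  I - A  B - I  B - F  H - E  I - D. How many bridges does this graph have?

The edges on the cycle B-F-C-G-H-B are not bridges since each lies on that cycle.
But removing I - A disconnects I from A; removing B - I disconnects B from I; removing I - D disconnects I from D; removing E - H disconnects E from H — these are bridges.
That makes 4 bridges.

4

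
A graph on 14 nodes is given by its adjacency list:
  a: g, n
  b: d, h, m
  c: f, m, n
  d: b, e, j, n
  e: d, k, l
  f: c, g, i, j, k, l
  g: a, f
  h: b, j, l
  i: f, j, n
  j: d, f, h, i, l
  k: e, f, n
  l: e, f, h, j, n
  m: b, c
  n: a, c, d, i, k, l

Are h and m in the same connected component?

From h we can reach a, b, c, d, e, f, g, h, i, j, k, l, m, n, which includes m.

Yes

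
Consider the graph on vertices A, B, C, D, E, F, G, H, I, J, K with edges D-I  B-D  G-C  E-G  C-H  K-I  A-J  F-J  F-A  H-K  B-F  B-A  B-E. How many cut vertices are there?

1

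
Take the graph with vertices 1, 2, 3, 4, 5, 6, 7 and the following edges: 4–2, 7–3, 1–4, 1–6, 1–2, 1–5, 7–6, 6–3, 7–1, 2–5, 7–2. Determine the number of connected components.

Starting from 1 we can reach 1, 2, 3, 4, 5, 6, 7. That is one component of size 7.
Total: 1 component.

1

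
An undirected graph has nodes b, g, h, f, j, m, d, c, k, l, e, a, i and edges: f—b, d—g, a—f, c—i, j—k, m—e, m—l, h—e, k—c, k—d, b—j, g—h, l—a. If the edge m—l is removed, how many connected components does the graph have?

m and l are still connected via m-e-h-g-d-k-j-b-f-a-l, so the component count stays at 1.

1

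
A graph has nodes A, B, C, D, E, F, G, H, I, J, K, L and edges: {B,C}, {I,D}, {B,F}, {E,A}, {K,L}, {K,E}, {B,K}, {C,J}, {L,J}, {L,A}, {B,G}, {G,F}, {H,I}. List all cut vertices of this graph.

Removing B increases the component count from 2 to 3, so B is a cut vertex.
Removing I increases the component count from 2 to 3, so I is a cut vertex.
By contrast removing H leaves 2 components; it is not a cut vertex. No other vertex is a cut vertex either.

B, I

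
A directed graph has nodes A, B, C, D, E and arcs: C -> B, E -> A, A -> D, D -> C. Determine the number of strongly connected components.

5

{A} is an SCC by itself.
{E} is an SCC by itself.
{D} is an SCC by itself.
{C} is an SCC by itself.
{B} is an SCC by itself.
That gives 5 strongly connected components.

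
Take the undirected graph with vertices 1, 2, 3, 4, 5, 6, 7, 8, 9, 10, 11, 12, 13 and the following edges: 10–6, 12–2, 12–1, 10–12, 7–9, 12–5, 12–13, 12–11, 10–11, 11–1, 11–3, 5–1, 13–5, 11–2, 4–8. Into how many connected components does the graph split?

3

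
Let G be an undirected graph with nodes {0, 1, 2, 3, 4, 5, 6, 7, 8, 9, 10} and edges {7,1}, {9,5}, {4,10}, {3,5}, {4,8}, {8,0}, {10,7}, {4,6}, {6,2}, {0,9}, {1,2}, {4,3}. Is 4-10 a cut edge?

No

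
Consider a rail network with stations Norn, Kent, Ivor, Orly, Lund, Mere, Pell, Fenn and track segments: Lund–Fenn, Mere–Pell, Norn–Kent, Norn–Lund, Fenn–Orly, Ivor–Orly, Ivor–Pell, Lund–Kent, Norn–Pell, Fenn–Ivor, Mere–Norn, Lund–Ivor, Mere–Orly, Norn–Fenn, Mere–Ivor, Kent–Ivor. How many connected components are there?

1

Starting from Fenn we can reach Fenn, Ivor, Kent, Lund, Mere, Norn, Orly, Pell. That is one component of size 8.
Total: 1 component.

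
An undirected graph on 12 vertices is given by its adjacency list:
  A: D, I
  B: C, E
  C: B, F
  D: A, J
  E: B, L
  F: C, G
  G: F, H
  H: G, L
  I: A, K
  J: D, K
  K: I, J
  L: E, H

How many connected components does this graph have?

2

Starting from A we can reach A, D, I, J, K. That is one component of size 5.
Starting from B we can reach B, C, E, F, G, H, L. That is one component of size 7.
Total: 2 components.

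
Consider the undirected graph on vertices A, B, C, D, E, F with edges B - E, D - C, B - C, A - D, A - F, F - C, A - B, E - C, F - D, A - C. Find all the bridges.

The edges on the cycle A-B-E-C-A are not bridges since each lies on that cycle.
Every edge lies on some cycle, so there are no bridges.

none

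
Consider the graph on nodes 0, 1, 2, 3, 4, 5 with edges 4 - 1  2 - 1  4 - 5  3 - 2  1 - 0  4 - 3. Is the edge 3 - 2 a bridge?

After removing 3 - 2, the path 3-4-1-2 still connects them, so the edge is not a bridge.

No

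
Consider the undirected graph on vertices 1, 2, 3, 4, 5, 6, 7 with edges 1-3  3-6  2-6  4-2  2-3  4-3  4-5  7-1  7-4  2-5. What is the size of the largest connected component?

Starting from 1 we can reach 1, 2, 3, 4, 5, 6, 7. That is one component of size 7.
The largest has 7 vertices.

7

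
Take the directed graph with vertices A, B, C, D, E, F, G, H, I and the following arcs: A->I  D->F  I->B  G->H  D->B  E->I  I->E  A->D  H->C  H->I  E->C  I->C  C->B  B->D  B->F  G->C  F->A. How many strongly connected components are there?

3

{A, B, C, D, E, F, I} are all mutually reachable — one SCC of size 7.
{H} is an SCC by itself.
{G} is an SCC by itself.
That gives 3 strongly connected components.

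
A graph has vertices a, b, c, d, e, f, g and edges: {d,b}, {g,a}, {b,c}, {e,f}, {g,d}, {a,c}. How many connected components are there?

Starting from e we can reach e, f. That is one component of size 2.
Starting from a we can reach a, b, c, d, g. That is one component of size 5.
Total: 2 components.

2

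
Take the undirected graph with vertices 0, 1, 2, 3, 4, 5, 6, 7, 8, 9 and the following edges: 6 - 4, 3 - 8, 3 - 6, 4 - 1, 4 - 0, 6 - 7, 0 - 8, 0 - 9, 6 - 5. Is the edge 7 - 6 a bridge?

Yes

Removing 7 - 6 leaves no path between 7 and 6: the component count goes from 2 to 3. So it is a bridge.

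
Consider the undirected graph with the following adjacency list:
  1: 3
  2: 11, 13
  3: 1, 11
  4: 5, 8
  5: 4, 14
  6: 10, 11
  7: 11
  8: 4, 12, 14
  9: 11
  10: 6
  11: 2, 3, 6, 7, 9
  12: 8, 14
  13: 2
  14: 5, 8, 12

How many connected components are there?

2

Starting from 4 we can reach 4, 5, 8, 12, 14. That is one component of size 5.
Starting from 1 we can reach 1, 2, 3, 6, 7, 9, 10, 11, 13. That is one component of size 9.
Total: 2 components.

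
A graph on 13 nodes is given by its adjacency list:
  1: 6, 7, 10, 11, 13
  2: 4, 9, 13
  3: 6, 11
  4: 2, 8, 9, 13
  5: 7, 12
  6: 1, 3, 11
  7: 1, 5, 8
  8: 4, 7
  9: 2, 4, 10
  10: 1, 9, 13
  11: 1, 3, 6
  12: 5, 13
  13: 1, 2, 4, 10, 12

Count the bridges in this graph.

0

The edges on the cycle 1-6-3-11-1 are not bridges since each lies on that cycle.
Every edge lies on some cycle, so there are no bridges.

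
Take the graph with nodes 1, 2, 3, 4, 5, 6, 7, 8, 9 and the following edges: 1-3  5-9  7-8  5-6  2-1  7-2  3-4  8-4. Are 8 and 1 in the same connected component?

From 8 we can reach 1, 2, 3, 4, 7, 8, which includes 1.

Yes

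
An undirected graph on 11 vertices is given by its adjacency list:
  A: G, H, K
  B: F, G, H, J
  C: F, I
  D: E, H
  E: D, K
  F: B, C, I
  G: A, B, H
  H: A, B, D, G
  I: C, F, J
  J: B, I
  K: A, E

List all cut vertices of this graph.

B

Removing B increases the component count from 1 to 2, so B is a cut vertex.
By contrast removing A leaves 1 component; it is not a cut vertex. No other vertex is a cut vertex either.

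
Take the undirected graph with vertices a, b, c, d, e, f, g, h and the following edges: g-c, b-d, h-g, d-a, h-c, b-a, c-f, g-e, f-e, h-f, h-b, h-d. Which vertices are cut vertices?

h

Removing h increases the component count from 1 to 2, so h is a cut vertex.
By contrast removing c leaves 1 component; it is not a cut vertex. No other vertex is a cut vertex either.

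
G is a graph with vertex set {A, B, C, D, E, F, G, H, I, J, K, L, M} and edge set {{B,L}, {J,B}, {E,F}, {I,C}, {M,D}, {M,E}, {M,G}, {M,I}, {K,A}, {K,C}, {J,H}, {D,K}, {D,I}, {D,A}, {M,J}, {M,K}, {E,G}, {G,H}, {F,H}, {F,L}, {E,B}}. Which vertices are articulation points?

M

Removing M increases the component count from 1 to 2, so M is a cut vertex.
By contrast removing D leaves 1 component; it is not a cut vertex. No other vertex is a cut vertex either.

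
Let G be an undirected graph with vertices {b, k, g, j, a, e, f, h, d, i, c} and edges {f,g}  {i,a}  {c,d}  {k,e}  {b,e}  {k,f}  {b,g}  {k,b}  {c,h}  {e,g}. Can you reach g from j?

No

The component containing j is {j}, and g is not in it.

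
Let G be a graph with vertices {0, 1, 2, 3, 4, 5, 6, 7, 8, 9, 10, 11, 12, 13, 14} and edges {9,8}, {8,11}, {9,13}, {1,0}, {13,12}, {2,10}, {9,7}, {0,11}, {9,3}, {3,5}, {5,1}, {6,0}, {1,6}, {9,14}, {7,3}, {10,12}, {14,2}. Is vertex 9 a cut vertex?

Deleting 9 raises the number of components from 2 to 3, so 9 is a cut vertex.

Yes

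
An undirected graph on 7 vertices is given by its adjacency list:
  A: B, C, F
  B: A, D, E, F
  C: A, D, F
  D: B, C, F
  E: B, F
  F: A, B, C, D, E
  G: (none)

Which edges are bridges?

The edges on the cycle D-B-A-F-D are not bridges since each lies on that cycle.
Every edge lies on some cycle, so there are no bridges.

none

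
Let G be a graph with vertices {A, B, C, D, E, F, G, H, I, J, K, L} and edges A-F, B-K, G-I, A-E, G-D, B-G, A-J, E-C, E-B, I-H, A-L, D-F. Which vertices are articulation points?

Removing A increases the component count from 1 to 3, so A is a cut vertex.
Removing B increases the component count from 1 to 2, so B is a cut vertex.
Removing E increases the component count from 1 to 2, so E is a cut vertex.
Likewise G, I are cut vertices.
By contrast removing H leaves 1 component; it is not a cut vertex. No other vertex is a cut vertex either.

A, B, E, G, I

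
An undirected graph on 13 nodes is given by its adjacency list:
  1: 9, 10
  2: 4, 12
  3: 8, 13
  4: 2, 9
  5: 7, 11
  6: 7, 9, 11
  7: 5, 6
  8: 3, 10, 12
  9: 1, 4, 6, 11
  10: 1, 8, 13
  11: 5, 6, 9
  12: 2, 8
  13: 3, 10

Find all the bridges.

none

The edges on the cycle 9-11-5-7-6-9 are not bridges since each lies on that cycle.
Every edge lies on some cycle, so there are no bridges.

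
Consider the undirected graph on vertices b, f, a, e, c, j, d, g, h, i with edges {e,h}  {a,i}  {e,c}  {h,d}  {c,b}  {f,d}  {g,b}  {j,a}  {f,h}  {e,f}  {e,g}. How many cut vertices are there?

2

Removing a increases the component count from 2 to 3, so a is a cut vertex.
Removing e increases the component count from 2 to 3, so e is a cut vertex.
By contrast removing j leaves 2 components; it is not a cut vertex. No other vertex is a cut vertex either.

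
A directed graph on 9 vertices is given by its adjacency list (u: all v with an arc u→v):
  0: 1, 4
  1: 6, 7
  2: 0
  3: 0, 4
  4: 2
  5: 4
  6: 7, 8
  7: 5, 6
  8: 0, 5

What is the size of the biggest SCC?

8

{0, 1, 2, 4, 5, 6, 7, 8} are all mutually reachable — one SCC of size 8.
{3} is an SCC by itself.
The largest has 8 vertices.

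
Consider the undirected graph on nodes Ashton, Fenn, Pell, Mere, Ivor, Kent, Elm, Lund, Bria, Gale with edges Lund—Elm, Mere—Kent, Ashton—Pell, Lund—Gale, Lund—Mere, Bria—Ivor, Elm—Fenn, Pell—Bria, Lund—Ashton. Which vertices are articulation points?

Removing Elm increases the component count from 1 to 2, so Elm is a cut vertex.
Removing Bria increases the component count from 1 to 2, so Bria is a cut vertex.
Removing Lund increases the component count from 1 to 4, so Lund is a cut vertex.
Likewise Mere, Pell, Ashton are cut vertices.
By contrast removing Gale leaves 1 component; it is not a cut vertex. No other vertex is a cut vertex either.

Elm, Bria, Lund, Mere, Pell, Ashton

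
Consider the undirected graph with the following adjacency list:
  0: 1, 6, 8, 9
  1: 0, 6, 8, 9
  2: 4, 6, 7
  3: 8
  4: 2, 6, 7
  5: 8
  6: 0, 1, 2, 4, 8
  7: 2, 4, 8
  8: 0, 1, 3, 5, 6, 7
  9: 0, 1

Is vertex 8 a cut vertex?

Yes

Deleting 8 raises the number of components from 1 to 3, so 8 is a cut vertex.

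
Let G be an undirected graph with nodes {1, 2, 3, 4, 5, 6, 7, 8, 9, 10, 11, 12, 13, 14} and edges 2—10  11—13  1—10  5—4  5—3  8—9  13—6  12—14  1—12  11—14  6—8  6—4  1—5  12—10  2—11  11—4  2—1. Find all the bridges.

The edges on the cycle 2-1-5-4-11-2 are not bridges since each lies on that cycle.
But removing 6—8 disconnects 6 from 8; removing 3—5 disconnects 3 from 5; removing 9—8 disconnects 9 from 8 — these are bridges.

3-5, 6-8, 8-9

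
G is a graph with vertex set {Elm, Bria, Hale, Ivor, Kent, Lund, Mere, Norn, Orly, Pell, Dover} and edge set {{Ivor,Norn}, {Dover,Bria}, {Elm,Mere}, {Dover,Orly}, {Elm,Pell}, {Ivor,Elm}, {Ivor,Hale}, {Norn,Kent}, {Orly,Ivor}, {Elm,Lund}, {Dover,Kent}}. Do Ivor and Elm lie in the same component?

From Ivor we can reach Elm, Bria, Hale, Ivor, Kent, Lund, Mere, Norn, Orly, Pell, Dover, which includes Elm.

Yes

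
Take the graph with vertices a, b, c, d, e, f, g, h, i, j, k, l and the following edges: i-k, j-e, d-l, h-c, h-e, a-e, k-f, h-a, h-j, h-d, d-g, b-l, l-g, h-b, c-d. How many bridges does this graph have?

2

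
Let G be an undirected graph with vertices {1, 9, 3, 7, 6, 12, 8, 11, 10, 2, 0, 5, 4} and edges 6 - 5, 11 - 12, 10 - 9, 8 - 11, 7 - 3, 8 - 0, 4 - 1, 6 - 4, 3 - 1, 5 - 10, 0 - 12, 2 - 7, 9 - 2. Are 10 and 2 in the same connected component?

Yes

From 10 we can reach 1, 2, 3, 4, 5, 6, 7, 9, 10, which includes 2.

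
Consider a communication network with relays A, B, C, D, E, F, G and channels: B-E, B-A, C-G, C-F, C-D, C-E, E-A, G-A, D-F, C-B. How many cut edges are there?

The edges on the cycle C-D-F-C are not bridges since each lies on that cycle.
Every edge lies on some cycle, so there are no bridges.

0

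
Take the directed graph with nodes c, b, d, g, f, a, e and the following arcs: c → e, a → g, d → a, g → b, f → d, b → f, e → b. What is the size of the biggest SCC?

5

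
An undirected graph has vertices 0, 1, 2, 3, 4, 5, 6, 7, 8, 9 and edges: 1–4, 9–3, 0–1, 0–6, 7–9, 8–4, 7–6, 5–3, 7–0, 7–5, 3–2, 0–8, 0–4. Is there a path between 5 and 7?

Yes

From 5 we can reach 0, 1, 2, 3, 4, 5, 6, 7, 8, 9, which includes 7.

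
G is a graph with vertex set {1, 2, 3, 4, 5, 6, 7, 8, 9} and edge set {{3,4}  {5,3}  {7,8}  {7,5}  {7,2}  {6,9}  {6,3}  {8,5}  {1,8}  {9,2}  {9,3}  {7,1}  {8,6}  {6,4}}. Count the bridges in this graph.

0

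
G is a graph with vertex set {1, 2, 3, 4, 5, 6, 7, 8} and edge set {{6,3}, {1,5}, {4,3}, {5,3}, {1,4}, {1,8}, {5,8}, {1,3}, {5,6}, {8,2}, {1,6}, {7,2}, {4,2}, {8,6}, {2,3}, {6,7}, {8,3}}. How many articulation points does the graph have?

0

Removing 7, for instance, still leaves 1 component. No single vertex removal increases the component count — the graph has no articulation points.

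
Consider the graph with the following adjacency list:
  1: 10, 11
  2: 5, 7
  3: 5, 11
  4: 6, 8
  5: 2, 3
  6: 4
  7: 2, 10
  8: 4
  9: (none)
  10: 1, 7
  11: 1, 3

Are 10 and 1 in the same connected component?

Yes

From 10 we can reach 1, 2, 3, 5, 7, 10, 11, which includes 1.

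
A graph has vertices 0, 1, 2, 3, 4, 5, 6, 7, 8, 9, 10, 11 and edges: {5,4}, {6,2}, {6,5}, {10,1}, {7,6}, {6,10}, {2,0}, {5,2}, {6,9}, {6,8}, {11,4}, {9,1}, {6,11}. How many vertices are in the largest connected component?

3 is isolated — a component by itself.
Starting from 0 we can reach 0, 1, 2, 4, 5, 6, 7, 8, 9, 10, 11. That is one component of size 11.
The largest has 11 vertices.

11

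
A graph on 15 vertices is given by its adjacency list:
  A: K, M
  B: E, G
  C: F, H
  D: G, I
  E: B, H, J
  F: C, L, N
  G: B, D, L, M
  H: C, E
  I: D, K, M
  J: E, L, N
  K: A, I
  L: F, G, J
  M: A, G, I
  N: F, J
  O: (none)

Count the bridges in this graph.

0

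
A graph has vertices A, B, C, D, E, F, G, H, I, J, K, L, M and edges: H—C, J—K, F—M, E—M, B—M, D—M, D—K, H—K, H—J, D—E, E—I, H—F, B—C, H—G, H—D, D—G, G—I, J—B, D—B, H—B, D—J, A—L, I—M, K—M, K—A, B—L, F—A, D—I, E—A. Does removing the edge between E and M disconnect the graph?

After removing E—M, the path E-D-M still connects them, so the edge is not a bridge.

No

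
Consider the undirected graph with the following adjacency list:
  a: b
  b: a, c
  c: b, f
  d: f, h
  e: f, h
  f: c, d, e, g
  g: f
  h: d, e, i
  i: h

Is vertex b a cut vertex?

Deleting b raises the number of components from 1 to 2, so b is a cut vertex.

Yes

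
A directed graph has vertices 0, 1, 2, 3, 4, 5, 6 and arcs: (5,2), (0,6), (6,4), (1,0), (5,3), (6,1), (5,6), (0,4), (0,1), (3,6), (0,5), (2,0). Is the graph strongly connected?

No

There is no directed path from 4 to 0, so the graph is not strongly connected.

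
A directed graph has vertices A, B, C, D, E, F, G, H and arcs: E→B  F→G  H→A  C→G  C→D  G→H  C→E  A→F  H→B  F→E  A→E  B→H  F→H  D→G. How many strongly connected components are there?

3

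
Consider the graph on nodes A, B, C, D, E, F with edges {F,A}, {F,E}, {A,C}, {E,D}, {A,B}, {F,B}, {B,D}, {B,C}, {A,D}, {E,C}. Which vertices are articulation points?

Removing D, for instance, still leaves 1 component. No single vertex removal increases the component count — the graph has no articulation points.

none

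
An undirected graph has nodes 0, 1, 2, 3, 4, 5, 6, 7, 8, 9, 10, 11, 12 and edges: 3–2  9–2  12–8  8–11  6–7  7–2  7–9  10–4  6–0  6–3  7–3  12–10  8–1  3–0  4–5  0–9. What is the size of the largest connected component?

Starting from 0 we can reach 0, 2, 3, 6, 7, 9. That is one component of size 6.
Starting from 1 we can reach 1, 4, 5, 8, 10, 11, 12. That is one component of size 7.
The largest has 7 vertices.

7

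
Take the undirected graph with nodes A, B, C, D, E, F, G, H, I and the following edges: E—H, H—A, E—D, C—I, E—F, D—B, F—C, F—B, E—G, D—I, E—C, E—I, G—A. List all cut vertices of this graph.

E

Removing E increases the component count from 1 to 2, so E is a cut vertex.
By contrast removing I leaves 1 component; it is not a cut vertex. No other vertex is a cut vertex either.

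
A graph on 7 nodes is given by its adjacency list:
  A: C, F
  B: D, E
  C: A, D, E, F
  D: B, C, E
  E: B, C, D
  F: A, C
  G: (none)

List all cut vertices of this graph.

Removing C increases the component count from 2 to 3, so C is a cut vertex.
By contrast removing B leaves 2 components; it is not a cut vertex. No other vertex is a cut vertex either.

C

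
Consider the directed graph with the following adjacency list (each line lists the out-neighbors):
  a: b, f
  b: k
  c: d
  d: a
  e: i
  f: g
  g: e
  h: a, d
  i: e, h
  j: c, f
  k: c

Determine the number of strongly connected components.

2

{a, b, c, d, e, f, g, h, i, k} are all mutually reachable — one SCC of size 10.
{j} is an SCC by itself.
That gives 2 strongly connected components.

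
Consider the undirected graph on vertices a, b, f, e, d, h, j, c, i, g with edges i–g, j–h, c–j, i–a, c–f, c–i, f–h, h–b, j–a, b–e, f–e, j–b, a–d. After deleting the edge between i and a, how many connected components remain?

i and a are still connected via i-c-j-a, so the component count stays at 1.

1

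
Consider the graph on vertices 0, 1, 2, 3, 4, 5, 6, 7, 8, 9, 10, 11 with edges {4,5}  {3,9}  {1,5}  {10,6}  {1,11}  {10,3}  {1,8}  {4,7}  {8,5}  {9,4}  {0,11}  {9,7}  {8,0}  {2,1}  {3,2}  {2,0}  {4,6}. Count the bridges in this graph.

0

The edges on the cycle 1-8-0-11-1 are not bridges since each lies on that cycle.
Every edge lies on some cycle, so there are no bridges.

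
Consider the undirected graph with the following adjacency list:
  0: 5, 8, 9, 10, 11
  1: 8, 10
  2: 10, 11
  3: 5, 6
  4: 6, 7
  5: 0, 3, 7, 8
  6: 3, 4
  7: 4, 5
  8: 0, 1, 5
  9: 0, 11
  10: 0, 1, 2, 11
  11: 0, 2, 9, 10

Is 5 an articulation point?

Deleting 5 raises the number of components from 1 to 2, so 5 is a cut vertex.

Yes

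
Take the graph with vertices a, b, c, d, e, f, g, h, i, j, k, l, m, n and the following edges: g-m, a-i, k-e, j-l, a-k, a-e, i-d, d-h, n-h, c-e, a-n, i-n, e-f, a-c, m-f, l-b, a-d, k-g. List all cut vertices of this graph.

a, l

Removing a increases the component count from 2 to 3, so a is a cut vertex.
Removing l increases the component count from 2 to 3, so l is a cut vertex.
By contrast removing b leaves 2 components; it is not a cut vertex. No other vertex is a cut vertex either.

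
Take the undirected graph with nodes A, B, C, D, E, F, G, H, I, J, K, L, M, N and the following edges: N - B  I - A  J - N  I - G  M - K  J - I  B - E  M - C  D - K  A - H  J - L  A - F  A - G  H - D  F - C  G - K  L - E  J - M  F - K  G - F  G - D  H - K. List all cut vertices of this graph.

J

Removing J increases the component count from 1 to 2, so J is a cut vertex.
By contrast removing G leaves 1 component; it is not a cut vertex. No other vertex is a cut vertex either.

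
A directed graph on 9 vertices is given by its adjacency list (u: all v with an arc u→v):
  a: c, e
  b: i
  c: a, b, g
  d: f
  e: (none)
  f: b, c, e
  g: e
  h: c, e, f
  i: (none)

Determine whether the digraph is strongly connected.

No

There is no directed path from a to d, so the graph is not strongly connected.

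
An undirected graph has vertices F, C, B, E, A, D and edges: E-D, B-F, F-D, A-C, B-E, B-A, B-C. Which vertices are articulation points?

Removing B increases the component count from 1 to 2, so B is a cut vertex.
By contrast removing D leaves 1 component; it is not a cut vertex. No other vertex is a cut vertex either.

B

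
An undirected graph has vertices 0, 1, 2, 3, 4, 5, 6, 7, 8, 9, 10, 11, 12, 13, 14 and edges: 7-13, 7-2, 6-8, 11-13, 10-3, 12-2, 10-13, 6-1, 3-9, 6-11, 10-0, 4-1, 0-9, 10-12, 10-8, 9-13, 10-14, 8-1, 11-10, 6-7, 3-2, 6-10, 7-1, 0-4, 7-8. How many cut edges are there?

1

The edges on the cycle 6-11-13-7-6 are not bridges since each lies on that cycle.
But removing 14-10 disconnects 14 from 10 — this is a bridge.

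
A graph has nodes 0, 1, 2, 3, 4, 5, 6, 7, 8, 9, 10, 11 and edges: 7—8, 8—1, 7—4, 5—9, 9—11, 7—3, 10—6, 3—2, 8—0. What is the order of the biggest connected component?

7

Starting from 6 we can reach 6, 10. That is one component of size 2.
Starting from 5 we can reach 5, 9, 11. That is one component of size 3.
Starting from 0 we can reach 0, 1, 2, 3, 4, 7, 8. That is one component of size 7.
The largest has 7 vertices.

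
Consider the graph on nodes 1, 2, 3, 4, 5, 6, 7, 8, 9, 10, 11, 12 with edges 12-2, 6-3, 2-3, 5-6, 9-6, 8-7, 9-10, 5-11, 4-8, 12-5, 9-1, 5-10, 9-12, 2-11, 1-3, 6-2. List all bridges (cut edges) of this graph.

The edges on the cycle 9-12-5-10-9 are not bridges since each lies on that cycle.
But removing 8-7 disconnects 8 from 7; removing 4-8 disconnects 4 from 8 — these are bridges.

4-8, 7-8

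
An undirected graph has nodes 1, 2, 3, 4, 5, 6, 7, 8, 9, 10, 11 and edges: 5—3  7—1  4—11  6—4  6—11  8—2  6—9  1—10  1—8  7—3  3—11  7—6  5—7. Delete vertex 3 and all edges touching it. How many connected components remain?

With 3 gone, the remaining components are: {1, 2, 4, 5, 6, 7, 8, 9, 10, 11}.
That is 1 component.

1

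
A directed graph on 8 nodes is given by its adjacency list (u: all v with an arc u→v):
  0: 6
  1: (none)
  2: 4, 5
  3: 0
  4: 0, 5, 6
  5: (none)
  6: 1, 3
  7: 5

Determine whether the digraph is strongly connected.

There is no directed path from 7 to 3, so the graph is not strongly connected.

No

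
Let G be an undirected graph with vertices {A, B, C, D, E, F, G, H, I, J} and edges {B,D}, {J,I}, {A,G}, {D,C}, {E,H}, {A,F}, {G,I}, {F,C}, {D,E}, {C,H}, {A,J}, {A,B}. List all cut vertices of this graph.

A

Removing A increases the component count from 1 to 2, so A is a cut vertex.
By contrast removing G leaves 1 component; it is not a cut vertex. No other vertex is a cut vertex either.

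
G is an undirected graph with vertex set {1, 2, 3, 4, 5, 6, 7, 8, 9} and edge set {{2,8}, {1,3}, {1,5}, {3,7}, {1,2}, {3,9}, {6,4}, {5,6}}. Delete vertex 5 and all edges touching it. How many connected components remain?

2

With 5 gone, the remaining components are: {4, 6}; {1, 2, 3, 7, 8, 9}.
That is 2 components.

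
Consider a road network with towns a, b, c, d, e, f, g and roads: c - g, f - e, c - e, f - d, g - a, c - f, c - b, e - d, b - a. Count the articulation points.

Removing c increases the component count from 1 to 2, so c is a cut vertex.
By contrast removing d leaves 1 component; it is not a cut vertex. No other vertex is a cut vertex either.

1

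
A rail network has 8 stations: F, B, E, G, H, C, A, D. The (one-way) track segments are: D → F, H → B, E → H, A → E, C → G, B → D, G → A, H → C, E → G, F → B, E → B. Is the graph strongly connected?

There is no directed path from B to E, so the graph is not strongly connected.

No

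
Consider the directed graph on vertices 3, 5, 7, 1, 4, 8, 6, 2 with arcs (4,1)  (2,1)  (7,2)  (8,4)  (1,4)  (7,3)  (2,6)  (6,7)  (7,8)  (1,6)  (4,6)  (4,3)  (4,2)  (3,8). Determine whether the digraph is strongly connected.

No

There is no directed path from 1 to 5, so the graph is not strongly connected.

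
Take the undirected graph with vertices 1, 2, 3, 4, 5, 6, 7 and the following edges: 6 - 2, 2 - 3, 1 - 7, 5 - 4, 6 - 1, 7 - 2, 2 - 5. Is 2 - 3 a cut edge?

Removing 2 - 3 leaves no path between 2 and 3: the component count goes from 1 to 2. So it is a bridge.

Yes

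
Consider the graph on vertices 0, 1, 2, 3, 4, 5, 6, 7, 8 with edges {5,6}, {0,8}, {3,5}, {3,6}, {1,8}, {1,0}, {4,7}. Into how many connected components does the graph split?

2 is isolated — a component by itself.
Starting from 4 we can reach 4, 7. That is one component of size 2.
Starting from 0 we can reach 0, 1, 8. That is one component of size 3.
Starting from 3 we can reach 3, 5, 6. That is one component of size 3.
Total: 4 components.

4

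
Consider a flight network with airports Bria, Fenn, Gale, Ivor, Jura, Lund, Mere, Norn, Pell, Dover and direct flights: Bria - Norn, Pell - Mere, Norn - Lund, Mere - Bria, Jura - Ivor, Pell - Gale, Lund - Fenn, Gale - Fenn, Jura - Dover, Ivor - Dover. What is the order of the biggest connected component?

Starting from Ivor we can reach Ivor, Jura, Dover. That is one component of size 3.
Starting from Bria we can reach Bria, Fenn, Gale, Lund, Mere, Norn, Pell. That is one component of size 7.
The largest has 7 vertices.

7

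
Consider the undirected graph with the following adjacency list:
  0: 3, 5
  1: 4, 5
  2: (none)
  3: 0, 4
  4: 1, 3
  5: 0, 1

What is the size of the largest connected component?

2 is isolated — a component by itself.
Starting from 0 we can reach 0, 1, 3, 4, 5. That is one component of size 5.
The largest has 5 vertices.

5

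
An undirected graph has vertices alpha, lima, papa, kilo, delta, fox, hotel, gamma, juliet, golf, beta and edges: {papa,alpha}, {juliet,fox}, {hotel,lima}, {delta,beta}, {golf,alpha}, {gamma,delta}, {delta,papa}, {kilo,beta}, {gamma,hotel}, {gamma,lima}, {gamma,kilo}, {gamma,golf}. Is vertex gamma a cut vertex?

Deleting gamma raises the number of components from 2 to 3, so gamma is a cut vertex.

Yes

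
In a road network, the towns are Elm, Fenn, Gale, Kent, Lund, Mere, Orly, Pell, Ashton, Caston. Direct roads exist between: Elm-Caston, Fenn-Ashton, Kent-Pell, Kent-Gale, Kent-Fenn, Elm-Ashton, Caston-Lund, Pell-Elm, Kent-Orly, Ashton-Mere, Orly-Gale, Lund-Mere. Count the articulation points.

1

Removing Kent increases the component count from 1 to 2, so Kent is a cut vertex.
By contrast removing Fenn leaves 1 component; it is not a cut vertex. No other vertex is a cut vertex either.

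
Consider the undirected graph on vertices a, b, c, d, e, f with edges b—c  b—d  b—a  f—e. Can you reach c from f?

The component containing f is {e, f}, and c is not in it.

No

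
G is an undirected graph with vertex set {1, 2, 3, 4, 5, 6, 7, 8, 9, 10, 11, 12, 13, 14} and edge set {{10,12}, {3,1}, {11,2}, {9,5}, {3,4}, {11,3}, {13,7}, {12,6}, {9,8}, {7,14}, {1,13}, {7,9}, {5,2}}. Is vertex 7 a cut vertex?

Yes

Deleting 7 raises the number of components from 2 to 3, so 7 is a cut vertex.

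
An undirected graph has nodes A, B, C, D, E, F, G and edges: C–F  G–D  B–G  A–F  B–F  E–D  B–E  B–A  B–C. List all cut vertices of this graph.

Removing B increases the component count from 1 to 2, so B is a cut vertex.
By contrast removing F leaves 1 component; it is not a cut vertex. No other vertex is a cut vertex either.

B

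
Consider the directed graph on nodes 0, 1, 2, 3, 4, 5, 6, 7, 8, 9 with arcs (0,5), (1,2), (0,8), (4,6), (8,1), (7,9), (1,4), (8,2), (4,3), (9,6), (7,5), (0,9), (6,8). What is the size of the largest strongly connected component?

4

{1, 4, 6, 8} are all mutually reachable — one SCC of size 4.
{9} is an SCC by itself.
{7} is an SCC by itself.
{0} is an SCC by itself.
{5} is an SCC by itself.
(and 2 more singleton SCCs)
The largest has 4 vertices.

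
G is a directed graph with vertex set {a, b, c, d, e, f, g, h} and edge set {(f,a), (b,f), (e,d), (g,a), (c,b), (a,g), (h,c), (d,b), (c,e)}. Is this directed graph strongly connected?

No

There is no directed path from g to f, so the graph is not strongly connected.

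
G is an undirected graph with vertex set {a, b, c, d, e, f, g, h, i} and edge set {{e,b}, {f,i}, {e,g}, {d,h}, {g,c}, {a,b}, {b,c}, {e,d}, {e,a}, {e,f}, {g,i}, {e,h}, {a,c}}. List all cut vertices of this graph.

Removing e increases the component count from 1 to 2, so e is a cut vertex.
By contrast removing g leaves 1 component; it is not a cut vertex. No other vertex is a cut vertex either.

e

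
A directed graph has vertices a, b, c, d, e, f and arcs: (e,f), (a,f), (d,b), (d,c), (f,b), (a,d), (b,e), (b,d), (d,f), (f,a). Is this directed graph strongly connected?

No

There is no directed path from c to a, so the graph is not strongly connected.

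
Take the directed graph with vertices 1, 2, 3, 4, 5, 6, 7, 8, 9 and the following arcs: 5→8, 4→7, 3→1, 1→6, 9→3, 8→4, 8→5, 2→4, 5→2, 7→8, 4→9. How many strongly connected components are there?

{2, 4, 5, 7, 8} are all mutually reachable — one SCC of size 5.
{3} is an SCC by itself.
{1} is an SCC by itself.
{9} is an SCC by itself.
{6} is an SCC by itself.
That gives 5 strongly connected components.

5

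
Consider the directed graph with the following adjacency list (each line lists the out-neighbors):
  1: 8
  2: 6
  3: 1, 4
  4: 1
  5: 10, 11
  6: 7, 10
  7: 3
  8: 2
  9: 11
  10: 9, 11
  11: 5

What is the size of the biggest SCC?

{1, 2, 3, 4, 6, 7, 8} are all mutually reachable — one SCC of size 7.
{5, 9, 10, 11} are all mutually reachable — one SCC of size 4.
The largest has 7 vertices.

7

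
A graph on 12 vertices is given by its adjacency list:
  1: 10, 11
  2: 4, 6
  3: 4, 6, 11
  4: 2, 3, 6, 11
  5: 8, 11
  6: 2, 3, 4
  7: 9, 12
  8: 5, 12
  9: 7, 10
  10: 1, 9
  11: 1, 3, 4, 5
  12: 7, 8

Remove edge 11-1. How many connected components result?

11 and 1 are still connected via 11-5-8-12-7-9-10-1, so the component count stays at 1.

1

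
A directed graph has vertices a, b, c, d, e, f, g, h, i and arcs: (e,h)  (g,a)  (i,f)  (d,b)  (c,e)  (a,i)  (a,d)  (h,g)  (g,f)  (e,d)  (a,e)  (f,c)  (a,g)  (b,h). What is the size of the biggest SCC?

{a, b, c, d, e, f, g, h, i} are all mutually reachable — one SCC of size 9.
The largest has 9 vertices.

9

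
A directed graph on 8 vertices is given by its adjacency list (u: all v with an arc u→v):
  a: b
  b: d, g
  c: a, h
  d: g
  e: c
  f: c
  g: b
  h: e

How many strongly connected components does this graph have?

4

{c, e, h} are all mutually reachable — one SCC of size 3.
{b, d, g} are all mutually reachable — one SCC of size 3.
{a} is an SCC by itself.
{f} is an SCC by itself.
That gives 4 strongly connected components.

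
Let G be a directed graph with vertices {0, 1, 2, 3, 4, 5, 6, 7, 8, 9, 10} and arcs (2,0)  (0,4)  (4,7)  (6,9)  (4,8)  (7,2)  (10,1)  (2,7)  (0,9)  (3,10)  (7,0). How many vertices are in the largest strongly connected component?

{0, 2, 4, 7} are all mutually reachable — one SCC of size 4.
{3} is an SCC by itself.
{9} is an SCC by itself.
{10} is an SCC by itself.
{6} is an SCC by itself.
(and 3 more singleton SCCs)
The largest has 4 vertices.

4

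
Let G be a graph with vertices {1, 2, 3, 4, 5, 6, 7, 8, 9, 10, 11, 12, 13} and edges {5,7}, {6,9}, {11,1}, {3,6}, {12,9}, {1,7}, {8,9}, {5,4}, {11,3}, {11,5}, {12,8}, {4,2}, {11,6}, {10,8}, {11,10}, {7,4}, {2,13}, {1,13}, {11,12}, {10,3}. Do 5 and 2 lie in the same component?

From 5 we can reach 1, 2, 3, 4, 5, 6, 7, 8, 9, 10, 11, 12, 13, which includes 2.

Yes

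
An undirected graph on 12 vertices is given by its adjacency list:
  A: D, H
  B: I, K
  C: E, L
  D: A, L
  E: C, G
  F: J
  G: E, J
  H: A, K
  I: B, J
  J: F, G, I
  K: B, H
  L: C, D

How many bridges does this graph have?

1

The edges on the cycle K-B-I-J-G-E-C-L-D-A-H-K are not bridges since each lies on that cycle.
But removing F-J disconnects F from J — this is a bridge.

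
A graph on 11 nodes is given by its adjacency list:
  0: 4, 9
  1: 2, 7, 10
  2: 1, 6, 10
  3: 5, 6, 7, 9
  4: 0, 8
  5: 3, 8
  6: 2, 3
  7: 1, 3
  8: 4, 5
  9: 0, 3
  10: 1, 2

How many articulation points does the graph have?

1

Removing 3 increases the component count from 1 to 2, so 3 is a cut vertex.
By contrast removing 8 leaves 1 component; it is not a cut vertex. No other vertex is a cut vertex either.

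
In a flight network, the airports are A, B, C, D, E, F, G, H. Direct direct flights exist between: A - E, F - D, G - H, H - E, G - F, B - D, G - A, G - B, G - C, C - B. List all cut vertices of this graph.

Removing G increases the component count from 1 to 2, so G is a cut vertex.
By contrast removing E leaves 1 component; it is not a cut vertex. No other vertex is a cut vertex either.

G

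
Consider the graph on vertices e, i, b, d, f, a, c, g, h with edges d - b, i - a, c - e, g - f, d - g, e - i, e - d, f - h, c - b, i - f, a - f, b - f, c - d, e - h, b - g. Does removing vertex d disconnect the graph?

No

Deleting d leaves 1 component (was 1) (its neighbors b, c, e, g remain connected to each other), so d is not a cut vertex.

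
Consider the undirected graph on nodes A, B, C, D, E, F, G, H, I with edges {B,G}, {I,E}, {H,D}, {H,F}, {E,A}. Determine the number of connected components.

C is isolated — a component by itself.
Starting from B we can reach B, G. That is one component of size 2.
Starting from A we can reach A, E, I. That is one component of size 3.
Starting from D we can reach D, F, H. That is one component of size 3.
Total: 4 components.

4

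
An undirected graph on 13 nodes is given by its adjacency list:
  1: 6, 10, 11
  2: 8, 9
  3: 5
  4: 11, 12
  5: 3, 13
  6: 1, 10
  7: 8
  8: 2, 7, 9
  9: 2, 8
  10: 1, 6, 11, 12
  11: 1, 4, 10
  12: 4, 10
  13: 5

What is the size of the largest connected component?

6

Starting from 3 we can reach 3, 5, 13. That is one component of size 3.
Starting from 2 we can reach 2, 7, 8, 9. That is one component of size 4.
Starting from 1 we can reach 1, 4, 6, 10, 11, 12. That is one component of size 6.
The largest has 6 vertices.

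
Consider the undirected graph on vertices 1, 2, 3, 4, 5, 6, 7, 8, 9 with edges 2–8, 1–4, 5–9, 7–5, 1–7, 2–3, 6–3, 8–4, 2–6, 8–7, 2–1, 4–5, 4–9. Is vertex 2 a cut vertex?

Yes

Deleting 2 raises the number of components from 1 to 2, so 2 is a cut vertex.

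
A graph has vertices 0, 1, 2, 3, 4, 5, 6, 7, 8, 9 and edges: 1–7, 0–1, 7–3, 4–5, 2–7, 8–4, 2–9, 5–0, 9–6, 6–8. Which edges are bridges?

The edges on the cycle 2-9-6-8-4-5-0-1-7-2 are not bridges since each lies on that cycle.
But removing 7–3 disconnects 7 from 3 — this is a bridge.

3-7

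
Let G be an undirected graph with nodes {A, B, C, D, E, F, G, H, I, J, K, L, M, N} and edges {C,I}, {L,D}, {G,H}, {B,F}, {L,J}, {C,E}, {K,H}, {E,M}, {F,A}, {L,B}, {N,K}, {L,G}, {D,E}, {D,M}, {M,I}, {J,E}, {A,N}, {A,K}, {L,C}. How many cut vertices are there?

1

Removing L increases the component count from 1 to 2, so L is a cut vertex.
By contrast removing C leaves 1 component; it is not a cut vertex. No other vertex is a cut vertex either.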